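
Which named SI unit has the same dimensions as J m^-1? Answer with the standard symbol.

N

J = kg·m²·s⁻².
Combining: J·m⁻¹ = (kg·m²·s⁻²) · m⁻¹ = kg·m·s⁻².
kg·m·s⁻² is the base-SI form of the newton.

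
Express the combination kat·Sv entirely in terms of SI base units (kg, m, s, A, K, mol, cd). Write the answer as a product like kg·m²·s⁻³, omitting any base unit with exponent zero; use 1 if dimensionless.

kat = s⁻¹·mol.
Sv = m²·s⁻².
Combining: kat·Sv = (s⁻¹·mol) · (m²·s⁻²) = m²·s⁻³·mol.

m²·s⁻³·mol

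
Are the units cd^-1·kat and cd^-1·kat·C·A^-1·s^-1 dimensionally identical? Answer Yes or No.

Left side:
  kat = mol/s = s⁻¹·mol (catalytic activity).
  Combining: cd⁻¹·kat = cd⁻¹ · (s⁻¹·mol) = s⁻¹·mol·cd⁻¹.
Right side:
  kat = mol/s = s⁻¹·mol (catalytic activity).
  C = A·s = s·A (charge = current × time).
  Combining: cd⁻¹·kat·C·A⁻¹·s⁻¹ = cd⁻¹ · (s⁻¹·mol) · (s·A) · A⁻¹ · s⁻¹ = s⁻¹·mol·cd⁻¹.
Both reduce to s⁻¹·mol·cd⁻¹.

Yes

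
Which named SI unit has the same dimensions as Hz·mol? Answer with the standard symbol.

kat

Hz = s⁻¹.
Combining: Hz·mol = s⁻¹ · mol = s⁻¹·mol.
s⁻¹·mol is the base-SI form of the katal.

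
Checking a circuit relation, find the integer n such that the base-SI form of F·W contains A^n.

F = C/V (capacitance = charge per voltage),
    = A·s/(kg·m²·s⁻³·A⁻¹) (substituting C and V),
    = kg⁻¹·m⁻²·s⁴·A².
W = J/s (power = energy per time),
    = kg·m²·s⁻³.
Combining: F·W = (kg⁻¹·m⁻²·s⁴·A²) · (kg·m²·s⁻³) = s·A².
The exponent of A is 2.

2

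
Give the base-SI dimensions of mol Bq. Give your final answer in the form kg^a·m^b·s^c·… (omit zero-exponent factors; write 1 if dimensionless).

Bq = 1/s = s⁻¹ (activity is decays per second).
Combining: mol·Bq = mol · s⁻¹ = s⁻¹·mol.

s⁻¹·mol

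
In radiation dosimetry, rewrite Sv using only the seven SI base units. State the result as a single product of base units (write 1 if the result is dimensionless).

m²·s⁻²

Sv = m²·s⁻².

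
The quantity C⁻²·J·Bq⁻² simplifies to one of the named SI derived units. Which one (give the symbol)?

H

C = s·A.
So C⁻² = s⁻²·A⁻².
J = kg·m²·s⁻².
Bq = s⁻¹.
So Bq⁻² = s².
Combining: C⁻²·J·Bq⁻² = (s⁻²·A⁻²) · (kg·m²·s⁻²) · s² = kg·m²·s⁻²·A⁻².
kg·m²·s⁻²·A⁻² is the base-SI form of the henry.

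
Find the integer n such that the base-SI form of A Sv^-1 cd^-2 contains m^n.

-2

Sv = m²·s⁻².
So Sv⁻¹ = m⁻²·s².
Combining: A·Sv⁻¹·cd⁻² = A · (m⁻²·s²) · cd⁻² = m⁻²·s²·A·cd⁻².
The exponent of m is -2.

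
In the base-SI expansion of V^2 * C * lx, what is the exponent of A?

-1

V = kg·m²·s⁻³·A⁻¹.
So V² = kg²·m⁴·s⁻⁶·A⁻².
C = s·A.
lx = m⁻²·cd.
Combining: V²·C·lx = (kg²·m⁴·s⁻⁶·A⁻²) · (s·A) · (m⁻²·cd) = kg²·m²·s⁻⁵·A⁻¹·cd.
The exponent of A is -1.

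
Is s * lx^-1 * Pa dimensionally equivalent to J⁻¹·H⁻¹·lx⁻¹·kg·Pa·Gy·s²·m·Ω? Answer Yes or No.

Left side:
  lx = lm/m² (illuminance = luminous flux per area),
      = m⁻²·cd.
  So lx⁻¹ = m²·cd⁻¹.
  Pa = N/m² (pressure = force per area),
      = kg·m⁻¹·s⁻².
  Combining: s·lx⁻¹·Pa = s · (m²·cd⁻¹) · (kg·m⁻¹·s⁻²) = kg·m·s⁻¹·cd⁻¹.
Right side:
  J = kg·m²·s⁻².
  So J⁻¹ = kg⁻¹·m⁻²·s².
  H = kg·m²·s⁻²·A⁻².
  So H⁻¹ = kg⁻¹·m⁻²·s²·A².
  lx = m⁻²·cd.
  So lx⁻¹ = m²·cd⁻¹.
  Pa = kg·m⁻¹·s⁻².
  Gy = m²·s⁻².
  Ω = kg·m²·s⁻³·A⁻².
  Combining: J⁻¹·H⁻¹·lx⁻¹·kg·Pa·Gy·s²·m·Ω = (kg⁻¹·m⁻²·s²) · (kg⁻¹·m⁻²·s²·A²) · (m²·cd⁻¹) · kg · (kg·m⁻¹·s⁻²) · (m²·s⁻²) · s² · m · (kg·m²·s⁻³·A⁻²) = kg·m²·s⁻¹·cd⁻¹.
Left is kg·m·s⁻¹·cd⁻¹; right is kg·m²·s⁻¹·cd⁻¹ — different.

No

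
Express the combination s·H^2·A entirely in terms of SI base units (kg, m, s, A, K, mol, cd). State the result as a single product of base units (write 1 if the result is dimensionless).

kg²·m⁴·s⁻³·A⁻³

H = Wb/A (inductance = flux per current),
    = kg·m²·s⁻²·A⁻².
So H² = kg²·m⁴·s⁻⁴·A⁻⁴.
Combining: s·H²·A = s · (kg²·m⁴·s⁻⁴·A⁻⁴) · A = kg²·m⁴·s⁻³·A⁻³.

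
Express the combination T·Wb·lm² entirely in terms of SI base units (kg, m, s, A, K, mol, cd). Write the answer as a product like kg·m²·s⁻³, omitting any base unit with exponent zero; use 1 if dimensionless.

kg²·m²·s⁻⁴·A⁻²·cd²

T = Wb/m² (flux density = flux per area),
    = kg·s⁻²·A⁻¹.
Wb = V·s (flux: a volt is a weber per second),
    = kg·m²·s⁻²·A⁻¹.
lm = cd·sr = cd (luminous flux; sr is dimensionless).
So lm² = cd².
Combining: T·Wb·lm² = (kg·s⁻²·A⁻¹) · (kg·m²·s⁻²·A⁻¹) · cd² = kg²·m²·s⁻⁴·A⁻²·cd².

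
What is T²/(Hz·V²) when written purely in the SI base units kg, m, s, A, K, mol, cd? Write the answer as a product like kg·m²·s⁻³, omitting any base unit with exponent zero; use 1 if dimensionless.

Hz = 1/s = s⁻¹ (frequency is cycles per second).
So Hz⁻¹ = s.
V = W/A (potential = power per current),
    = kg·m²·s⁻³·A⁻¹.
So V⁻² = kg⁻²·m⁻⁴·s⁶·A².
T = Wb/m² (flux density = flux per area),
    = kg·s⁻²·A⁻¹.
So T² = kg²·s⁻⁴·A⁻².
Combining: Hz⁻¹·V⁻²·T² = s · (kg⁻²·m⁻⁴·s⁶·A²) · (kg²·s⁻⁴·A⁻²) = m⁻⁴·s³.

m⁻⁴·s³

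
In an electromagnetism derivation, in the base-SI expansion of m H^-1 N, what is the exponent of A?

2

H = Wb/A (inductance = flux per current),
    = kg·m²·s⁻²·A⁻².
So H⁻¹ = kg⁻¹·m⁻²·s²·A².
N = kg·m/s² = kg·m·s⁻² (force = mass × acceleration).
Combining: m·H⁻¹·N = m · (kg⁻¹·m⁻²·s²·A²) · (kg·m·s⁻²) = A².
The exponent of A is 2.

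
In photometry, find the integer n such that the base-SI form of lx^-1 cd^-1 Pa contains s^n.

-2

lx = m⁻²·cd.
So lx⁻¹ = m²·cd⁻¹.
Pa = kg·m⁻¹·s⁻².
Combining: lx⁻¹·cd⁻¹·Pa = (m²·cd⁻¹) · cd⁻¹ · (kg·m⁻¹·s⁻²) = kg·m·s⁻²·cd⁻².
The exponent of s is -2.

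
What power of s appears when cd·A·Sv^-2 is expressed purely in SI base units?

Sv = J/kg (equivalent dose = energy per mass),
    = m²·s⁻².
So Sv⁻² = m⁻⁴·s⁴.
Combining: cd·A·Sv⁻² = cd · A · (m⁻⁴·s⁴) = m⁻⁴·s⁴·A·cd.
The exponent of s is 4.

4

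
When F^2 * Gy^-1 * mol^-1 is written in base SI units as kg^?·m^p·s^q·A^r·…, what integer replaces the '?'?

F = C/V (capacitance = charge per voltage),
    = A·s/(kg·m²·s⁻³·A⁻¹) (substituting C and V),
    = kg⁻¹·m⁻²·s⁴·A².
So F² = kg⁻²·m⁻⁴·s⁸·A⁴.
Gy = J/kg (absorbed dose = energy per mass),
    = m²·s⁻².
So Gy⁻¹ = m⁻²·s².
Combining: F²·Gy⁻¹·mol⁻¹ = (kg⁻²·m⁻⁴·s⁸·A⁴) · (m⁻²·s²) · mol⁻¹ = kg⁻²·m⁻⁶·s¹⁰·A⁴·mol⁻¹.
The exponent of kg is -2.

-2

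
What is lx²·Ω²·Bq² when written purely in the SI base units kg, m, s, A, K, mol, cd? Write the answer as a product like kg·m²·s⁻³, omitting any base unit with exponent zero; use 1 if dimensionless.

lx = m⁻²·cd.
So lx² = m⁻⁴·cd².
Ω = kg·m²·s⁻³·A⁻².
So Ω² = kg²·m⁴·s⁻⁶·A⁻⁴.
Bq = s⁻¹.
So Bq² = s⁻².
Combining: lx²·Ω²·Bq² = (m⁻⁴·cd²) · (kg²·m⁴·s⁻⁶·A⁻⁴) · s⁻² = kg²·s⁻⁸·A⁻⁴·cd².

kg²·s⁻⁸·A⁻⁴·cd²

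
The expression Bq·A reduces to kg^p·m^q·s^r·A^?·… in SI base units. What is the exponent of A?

1

Bq = 1/s = s⁻¹ (activity is decays per second).
Combining: Bq·A = s⁻¹ · A = s⁻¹·A.
The exponent of A is 1.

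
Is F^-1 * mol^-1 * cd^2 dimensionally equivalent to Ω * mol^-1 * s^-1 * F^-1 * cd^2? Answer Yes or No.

Left side:
  F = C/V (capacitance = charge per voltage),
      = A·s/(kg·m²·s⁻³·A⁻¹) (substituting C and V),
      = kg⁻¹·m⁻²·s⁴·A².
  So F⁻¹ = kg·m²·s⁻⁴·A⁻².
  Combining: F⁻¹·mol⁻¹·cd² = (kg·m²·s⁻⁴·A⁻²) · mol⁻¹ · cd² = kg·m²·s⁻⁴·A⁻²·mol⁻¹·cd².
Right side:
  Ω = V/A (resistance = voltage per current),
      = kg·m²·s⁻³·A⁻².
  F = C/V (capacitance = charge per voltage),
      = A·s/(kg·m²·s⁻³·A⁻¹) (substituting C and V),
      = kg⁻¹·m⁻²·s⁴·A².
  So F⁻¹ = kg·m²·s⁻⁴·A⁻².
  Combining: Ω·mol⁻¹·s⁻¹·F⁻¹·cd² = (kg·m²·s⁻³·A⁻²) · mol⁻¹ · s⁻¹ · (kg·m²·s⁻⁴·A⁻²) · cd² = kg²·m⁴·s⁻⁸·A⁻⁴·mol⁻¹·cd².
Left is kg·m²·s⁻⁴·A⁻²·mol⁻¹·cd²; right is kg²·m⁴·s⁻⁸·A⁻⁴·mol⁻¹·cd² — different.

No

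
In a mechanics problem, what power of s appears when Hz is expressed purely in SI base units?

-1

Hz = 1/s = s⁻¹ (frequency is cycles per second).
The exponent of s is -1.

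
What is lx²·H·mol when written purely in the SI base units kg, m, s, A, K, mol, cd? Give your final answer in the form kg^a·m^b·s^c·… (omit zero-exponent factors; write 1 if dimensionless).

kg·m⁻²·s⁻²·A⁻²·mol·cd²

lx = lm/m² (illuminance = luminous flux per area),
    = m⁻²·cd.
So lx² = m⁻⁴·cd².
H = Wb/A (inductance = flux per current),
    = kg·m²·s⁻²·A⁻².
Combining: lx²·H·mol = (m⁻⁴·cd²) · (kg·m²·s⁻²·A⁻²) · mol = kg·m⁻²·s⁻²·A⁻²·mol·cd².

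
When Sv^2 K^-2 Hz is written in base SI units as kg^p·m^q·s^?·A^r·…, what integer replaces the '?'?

-5

Sv = m²·s⁻².
So Sv² = m⁴·s⁻⁴.
Hz = s⁻¹.
Combining: Sv²·K⁻²·Hz = (m⁴·s⁻⁴) · K⁻² · s⁻¹ = m⁴·s⁻⁵·K⁻².
The exponent of s is -5.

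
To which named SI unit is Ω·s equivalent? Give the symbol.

H

Ω = kg·m²·s⁻³·A⁻².
Combining: Ω·s = (kg·m²·s⁻³·A⁻²) · s = kg·m²·s⁻²·A⁻².
kg·m²·s⁻²·A⁻² is the base-SI form of the henry.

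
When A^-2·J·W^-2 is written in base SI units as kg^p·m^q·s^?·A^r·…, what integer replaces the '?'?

4

J = N·m (work = force × distance),
    = kg·m²·s⁻².
W = J/s (power = energy per time),
    = kg·m²·s⁻³.
So W⁻² = kg⁻²·m⁻⁴·s⁶.
Combining: A⁻²·J·W⁻² = A⁻² · (kg·m²·s⁻²) · (kg⁻²·m⁻⁴·s⁶) = kg⁻¹·m⁻²·s⁴·A⁻².
The exponent of s is 4.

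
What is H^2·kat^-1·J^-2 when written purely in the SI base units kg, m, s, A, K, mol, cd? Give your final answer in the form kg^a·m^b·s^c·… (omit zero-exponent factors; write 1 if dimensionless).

s·A⁻⁴·mol⁻¹

H = Wb/A (inductance = flux per current),
    = kg·m²·s⁻²·A⁻².
So H² = kg²·m⁴·s⁻⁴·A⁻⁴.
kat = mol/s = s⁻¹·mol (catalytic activity).
So kat⁻¹ = s·mol⁻¹.
J = N·m (work = force × distance),
    = kg·m²·s⁻².
So J⁻² = kg⁻²·m⁻⁴·s⁴.
Combining: H²·kat⁻¹·J⁻² = (kg²·m⁴·s⁻⁴·A⁻⁴) · (s·mol⁻¹) · (kg⁻²·m⁻⁴·s⁴) = s·A⁻⁴·mol⁻¹.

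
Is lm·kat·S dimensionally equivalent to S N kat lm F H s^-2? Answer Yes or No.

No

Left side:
  lm = cd·sr = cd (luminous flux; sr is dimensionless).
  kat = mol/s = s⁻¹·mol (catalytic activity).
  S = 1/Ω (conductance is reciprocal resistance),
      = kg⁻¹·m⁻²·s³·A².
  Combining: lm·kat·S = cd · (s⁻¹·mol) · (kg⁻¹·m⁻²·s³·A²) = kg⁻¹·m⁻²·s²·A²·mol·cd.
Right side:
  S = 1/Ω (conductance is reciprocal resistance),
      = kg⁻¹·m⁻²·s³·A².
  N = kg·m/s² = kg·m·s⁻² (force = mass × acceleration).
  kat = mol/s = s⁻¹·mol (catalytic activity).
  lm = cd·sr = cd (luminous flux; sr is dimensionless).
  F = C/V (capacitance = charge per voltage),
      = A·s/(kg·m²·s⁻³·A⁻¹) (substituting C and V),
      = kg⁻¹·m⁻²·s⁴·A².
  H = Wb/A (inductance = flux per current),
      = kg·m²·s⁻²·A⁻².
  Combining: S·N·kat·lm·F·H·s⁻² = (kg⁻¹·m⁻²·s³·A²) · (kg·m·s⁻²) · (s⁻¹·mol) · cd · (kg⁻¹·m⁻²·s⁴·A²) · (kg·m²·s⁻²·A⁻²) · s⁻² = m⁻¹·A²·mol·cd.
Left is kg⁻¹·m⁻²·s²·A²·mol·cd; right is m⁻¹·A²·mol·cd — different.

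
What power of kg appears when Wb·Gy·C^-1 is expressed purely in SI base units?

Wb = V·s (flux: a volt is a weber per second),
    = kg·m²·s⁻²·A⁻¹.
Gy = J/kg (absorbed dose = energy per mass),
    = m²·s⁻².
C = A·s = s·A (charge = current × time).
So C⁻¹ = s⁻¹·A⁻¹.
Combining: Wb·Gy·C⁻¹ = (kg·m²·s⁻²·A⁻¹) · (m²·s⁻²) · (s⁻¹·A⁻¹) = kg·m⁴·s⁻⁵·A⁻².
The exponent of kg is 1.

1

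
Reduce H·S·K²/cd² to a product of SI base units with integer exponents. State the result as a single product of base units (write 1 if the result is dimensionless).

H = kg·m²·s⁻²·A⁻².
S = kg⁻¹·m⁻²·s³·A².
Combining: H·S·cd⁻²·K² = (kg·m²·s⁻²·A⁻²) · (kg⁻¹·m⁻²·s³·A²) · cd⁻² · K² = s·K²·cd⁻².

s·K²·cd⁻²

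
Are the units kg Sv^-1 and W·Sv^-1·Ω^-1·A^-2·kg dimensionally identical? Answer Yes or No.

Left side:
  Sv = J/kg (equivalent dose = energy per mass),
      = m²·s⁻².
  So Sv⁻¹ = m⁻²·s².
  Combining: kg·Sv⁻¹ = kg · (m⁻²·s²) = kg·m⁻²·s².
Right side:
  W = J/s (power = energy per time),
      = kg·m²·s⁻³.
  Sv = J/kg (equivalent dose = energy per mass),
      = m²·s⁻².
  So Sv⁻¹ = m⁻²·s².
  Ω = V/A (resistance = voltage per current),
      = kg·m²·s⁻³·A⁻².
  So Ω⁻¹ = kg⁻¹·m⁻²·s³·A².
  Combining: W·Sv⁻¹·Ω⁻¹·A⁻²·kg = (kg·m²·s⁻³) · (m⁻²·s²) · (kg⁻¹·m⁻²·s³·A²) · A⁻² · kg = kg·m⁻²·s².
Both reduce to kg·m⁻²·s².

Yes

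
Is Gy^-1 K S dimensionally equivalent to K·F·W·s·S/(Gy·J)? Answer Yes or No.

Left side:
  Gy = J/kg (absorbed dose = energy per mass),
      = m²·s⁻².
  So Gy⁻¹ = m⁻²·s².
  S = 1/Ω (conductance is reciprocal resistance),
      = kg⁻¹·m⁻²·s³·A².
  Combining: Gy⁻¹·K·S = (m⁻²·s²) · K · (kg⁻¹·m⁻²·s³·A²) = kg⁻¹·m⁻⁴·s⁵·A²·K.
Right side:
  F = C/V (capacitance = charge per voltage),
      = A·s/(kg·m²·s⁻³·A⁻¹) (substituting C and V),
      = kg⁻¹·m⁻²·s⁴·A².
  Gy = J/kg (absorbed dose = energy per mass),
      = m²·s⁻².
  So Gy⁻¹ = m⁻²·s².
  W = J/s (power = energy per time),
      = kg·m²·s⁻³.
  J = N·m (work = force × distance),
      = kg·m²·s⁻².
  So J⁻¹ = kg⁻¹·m⁻²·s².
  S = 1/Ω (conductance is reciprocal resistance),
      = kg⁻¹·m⁻²·s³·A².
  Combining: K·F·Gy⁻¹·W·s·J⁻¹·S = K · (kg⁻¹·m⁻²·s⁴·A²) · (m⁻²·s²) · (kg·m²·s⁻³) · s · (kg⁻¹·m⁻²·s²) · (kg⁻¹·m⁻²·s³·A²) = kg⁻²·m⁻⁶·s⁹·A⁴·K.
Left is kg⁻¹·m⁻⁴·s⁵·A²·K; right is kg⁻²·m⁻⁶·s⁹·A⁴·K — different.

No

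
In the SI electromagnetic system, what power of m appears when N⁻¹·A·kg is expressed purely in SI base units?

N = kg·m/s² = kg·m·s⁻² (force = mass × acceleration).
So N⁻¹ = kg⁻¹·m⁻¹·s².
Combining: N⁻¹·A·kg = (kg⁻¹·m⁻¹·s²) · A · kg = m⁻¹·s²·A.
The exponent of m is -1.

-1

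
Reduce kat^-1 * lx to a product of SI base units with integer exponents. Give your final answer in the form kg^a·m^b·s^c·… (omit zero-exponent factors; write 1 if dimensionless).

m⁻²·s·mol⁻¹·cd

kat = s⁻¹·mol.
So kat⁻¹ = s·mol⁻¹.
lx = m⁻²·cd.
Combining: kat⁻¹·lx = (s·mol⁻¹) · (m⁻²·cd) = m⁻²·s·mol⁻¹·cd.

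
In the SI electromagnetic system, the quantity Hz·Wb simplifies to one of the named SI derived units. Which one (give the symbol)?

Hz = s⁻¹.
Wb = kg·m²·s⁻²·A⁻¹.
Combining: Hz·Wb = s⁻¹ · (kg·m²·s⁻²·A⁻¹) = kg·m²·s⁻³·A⁻¹.
kg·m²·s⁻³·A⁻¹ is the base-SI form of the volt.

V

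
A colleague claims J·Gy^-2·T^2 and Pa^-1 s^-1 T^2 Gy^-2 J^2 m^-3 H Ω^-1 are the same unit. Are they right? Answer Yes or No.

Left side:
  J = kg·m²·s⁻².
  Gy = m²·s⁻².
  So Gy⁻² = m⁻⁴·s⁴.
  T = kg·s⁻²·A⁻¹.
  So T² = kg²·s⁻⁴·A⁻².
  Combining: J·Gy⁻²·T² = (kg·m²·s⁻²) · (m⁻⁴·s⁴) · (kg²·s⁻⁴·A⁻²) = kg³·m⁻²·s⁻²·A⁻².
Right side:
  Pa = kg·m⁻¹·s⁻².
  So Pa⁻¹ = kg⁻¹·m·s².
  T = kg·s⁻²·A⁻¹.
  So T² = kg²·s⁻⁴·A⁻².
  Gy = m²·s⁻².
  So Gy⁻² = m⁻⁴·s⁴.
  J = kg·m²·s⁻².
  So J² = kg²·m⁴·s⁻⁴.
  H = kg·m²·s⁻²·A⁻².
  Ω = kg·m²·s⁻³·A⁻².
  So Ω⁻¹ = kg⁻¹·m⁻²·s³·A².
  Combining: Pa⁻¹·s⁻¹·T²·Gy⁻²·J²·m⁻³·H·Ω⁻¹ = (kg⁻¹·m·s²) · s⁻¹ · (kg²·s⁻⁴·A⁻²) · (m⁻⁴·s⁴) · (kg²·m⁴·s⁻⁴) · m⁻³ · (kg·m²·s⁻²·A⁻²) · (kg⁻¹·m⁻²·s³·A²) = kg³·m⁻²·s⁻²·A⁻².
Both reduce to kg³·m⁻²·s⁻²·A⁻².

Yes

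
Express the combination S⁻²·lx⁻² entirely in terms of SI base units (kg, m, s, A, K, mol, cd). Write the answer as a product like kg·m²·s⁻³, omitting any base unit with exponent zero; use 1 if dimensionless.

kg²·m⁸·s⁻⁶·A⁻⁴·cd⁻²

S = 1/Ω (conductance is reciprocal resistance),
    = kg⁻¹·m⁻²·s³·A².
So S⁻² = kg²·m⁴·s⁻⁶·A⁻⁴.
lx = lm/m² (illuminance = luminous flux per area),
    = m⁻²·cd.
So lx⁻² = m⁴·cd⁻².
Combining: S⁻²·lx⁻² = (kg²·m⁴·s⁻⁶·A⁻⁴) · (m⁴·cd⁻²) = kg²·m⁸·s⁻⁶·A⁻⁴·cd⁻².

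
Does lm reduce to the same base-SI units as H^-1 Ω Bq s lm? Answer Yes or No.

Left side:
  lm = cd.
Right side:
  H = kg·m²·s⁻²·A⁻².
  So H⁻¹ = kg⁻¹·m⁻²·s²·A².
  Ω = kg·m²·s⁻³·A⁻².
  Bq = s⁻¹.
  lm = cd.
  Combining: H⁻¹·Ω·Bq·s·lm = (kg⁻¹·m⁻²·s²·A²) · (kg·m²·s⁻³·A⁻²) · s⁻¹ · s · cd = s⁻¹·cd.
Left is cd; right is s⁻¹·cd — different.

No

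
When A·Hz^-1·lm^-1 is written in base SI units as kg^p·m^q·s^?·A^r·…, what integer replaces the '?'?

Hz = 1/s = s⁻¹ (frequency is cycles per second).
So Hz⁻¹ = s.
lm = cd·sr = cd (luminous flux; sr is dimensionless).
So lm⁻¹ = cd⁻¹.
Combining: A·Hz⁻¹·lm⁻¹ = A · s · cd⁻¹ = s·A·cd⁻¹.
The exponent of s is 1.

1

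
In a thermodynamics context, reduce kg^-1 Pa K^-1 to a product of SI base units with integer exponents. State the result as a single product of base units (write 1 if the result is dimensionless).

Pa = N/m² (pressure = force per area),
    = kg·m⁻¹·s⁻².
Combining: kg⁻¹·Pa·K⁻¹ = kg⁻¹ · (kg·m⁻¹·s⁻²) · K⁻¹ = m⁻¹·s⁻²·K⁻¹.

m⁻¹·s⁻²·K⁻¹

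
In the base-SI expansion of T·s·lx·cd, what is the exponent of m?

-2

T = Wb/m² (flux density = flux per area),
    = kg·s⁻²·A⁻¹.
lx = lm/m² (illuminance = luminous flux per area),
    = m⁻²·cd.
Combining: T·s·lx·cd = (kg·s⁻²·A⁻¹) · s · (m⁻²·cd) · cd = kg·m⁻²·s⁻¹·A⁻¹·cd².
The exponent of m is -2.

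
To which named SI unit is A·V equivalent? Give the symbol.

W

V = kg·m²·s⁻³·A⁻¹.
Combining: A·V = A · (kg·m²·s⁻³·A⁻¹) = kg·m²·s⁻³.
kg·m²·s⁻³ is the base-SI form of the watt.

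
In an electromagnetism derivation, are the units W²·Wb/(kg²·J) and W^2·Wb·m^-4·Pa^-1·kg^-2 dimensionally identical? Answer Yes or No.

Left side:
  W = J/s (power = energy per time),
      = kg·m²·s⁻³.
  So W² = kg²·m⁴·s⁻⁶.
  Wb = V·s (flux: a volt is a weber per second),
      = kg·m²·s⁻²·A⁻¹.
  J = N·m (work = force × distance),
      = kg·m²·s⁻².
  So J⁻¹ = kg⁻¹·m⁻²·s².
  Combining: kg⁻²·W²·Wb·J⁻¹ = kg⁻² · (kg²·m⁴·s⁻⁶) · (kg·m²·s⁻²·A⁻¹) · (kg⁻¹·m⁻²·s²) = m⁴·s⁻⁶·A⁻¹.
Right side:
  W = J/s (power = energy per time),
      = kg·m²·s⁻³.
  So W² = kg²·m⁴·s⁻⁶.
  Wb = V·s (flux: a volt is a weber per second),
      = kg·m²·s⁻²·A⁻¹.
  Pa = N/m² (pressure = force per area),
      = kg·m⁻¹·s⁻².
  So Pa⁻¹ = kg⁻¹·m·s².
  Combining: W²·Wb·m⁻⁴·Pa⁻¹·kg⁻² = (kg²·m⁴·s⁻⁶) · (kg·m²·s⁻²·A⁻¹) · m⁻⁴ · (kg⁻¹·m·s²) · kg⁻² = m³·s⁻⁶·A⁻¹.
Left is m⁴·s⁻⁶·A⁻¹; right is m³·s⁻⁶·A⁻¹ — different.

No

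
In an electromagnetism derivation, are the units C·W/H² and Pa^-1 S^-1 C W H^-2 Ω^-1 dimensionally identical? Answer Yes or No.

Left side:
  C = s·A.
  H = kg·m²·s⁻²·A⁻².
  So H⁻² = kg⁻²·m⁻⁴·s⁴·A⁴.
  W = kg·m²·s⁻³.
  Combining: C·H⁻²·W = (s·A) · (kg⁻²·m⁻⁴·s⁴·A⁴) · (kg·m²·s⁻³) = kg⁻¹·m⁻²·s²·A⁵.
Right side:
  Pa = N/m² (pressure = force per area),
      = kg·m⁻¹·s⁻².
  So Pa⁻¹ = kg⁻¹·m·s².
  S = 1/Ω (conductance is reciprocal resistance),
      = kg⁻¹·m⁻²·s³·A².
  So S⁻¹ = kg·m²·s⁻³·A⁻².
  C = A·s = s·A (charge = current × time).
  W = J/s (power = energy per time),
      = kg·m²·s⁻³.
  H = Wb/A (inductance = flux per current),
      = kg·m²·s⁻²·A⁻².
  So H⁻² = kg⁻²·m⁻⁴·s⁴·A⁴.
  Ω = V/A (resistance = voltage per current),
      = kg·m²·s⁻³·A⁻².
  So Ω⁻¹ = kg⁻¹·m⁻²·s³·A².
  Combining: Pa⁻¹·S⁻¹·C·W·H⁻²·Ω⁻¹ = (kg⁻¹·m·s²) · (kg·m²·s⁻³·A⁻²) · (s·A) · (kg·m²·s⁻³) · (kg⁻²·m⁻⁴·s⁴·A⁴) · (kg⁻¹·m⁻²·s³·A²) = kg⁻²·m⁻¹·s⁴·A⁵.
Left is kg⁻¹·m⁻²·s²·A⁵; right is kg⁻²·m⁻¹·s⁴·A⁵ — different.

No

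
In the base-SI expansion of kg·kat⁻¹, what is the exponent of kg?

kat = mol/s = s⁻¹·mol (catalytic activity).
So kat⁻¹ = s·mol⁻¹.
Combining: kg·kat⁻¹ = kg · (s·mol⁻¹) = kg·s·mol⁻¹.
The exponent of kg is 1.

1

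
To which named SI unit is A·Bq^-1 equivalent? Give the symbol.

Bq = 1/s = s⁻¹ (activity is decays per second).
So Bq⁻¹ = s.
Combining: A·Bq⁻¹ = A · s = s·A.
s·A is the base-SI form of the coulomb.

C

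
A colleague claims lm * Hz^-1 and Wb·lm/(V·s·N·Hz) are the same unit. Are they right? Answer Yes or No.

Left side:
  lm = cd.
  Hz = s⁻¹.
  So Hz⁻¹ = s.
  Combining: lm·Hz⁻¹ = cd · s = s·cd.
Right side:
  Wb = kg·m²·s⁻²·A⁻¹.
  V = kg·m²·s⁻³·A⁻¹.
  So V⁻¹ = kg⁻¹·m⁻²·s³·A.
  lm = cd.
  N = kg·m·s⁻².
  So N⁻¹ = kg⁻¹·m⁻¹·s².
  Hz = s⁻¹.
  So Hz⁻¹ = s.
  Combining: Wb·V⁻¹·lm·s⁻¹·N⁻¹·Hz⁻¹ = (kg·m²·s⁻²·A⁻¹) · (kg⁻¹·m⁻²·s³·A) · cd · s⁻¹ · (kg⁻¹·m⁻¹·s²) · s = kg⁻¹·m⁻¹·s³·cd.
Left is s·cd; right is kg⁻¹·m⁻¹·s³·cd — different.

No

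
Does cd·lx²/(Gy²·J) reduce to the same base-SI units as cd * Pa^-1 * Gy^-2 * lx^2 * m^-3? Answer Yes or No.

Left side:
  Gy = J/kg (absorbed dose = energy per mass),
      = m²·s⁻².
  So Gy⁻² = m⁻⁴·s⁴.
  J = N·m (work = force × distance),
      = kg·m²·s⁻².
  So J⁻¹ = kg⁻¹·m⁻²·s².
  lx = lm/m² (illuminance = luminous flux per area),
      = m⁻²·cd.
  So lx² = m⁻⁴·cd².
  Combining: cd·Gy⁻²·J⁻¹·lx² = cd · (m⁻⁴·s⁴) · (kg⁻¹·m⁻²·s²) · (m⁻⁴·cd²) = kg⁻¹·m⁻¹⁰·s⁶·cd³.
Right side:
  Pa = N/m² (pressure = force per area),
      = kg·m⁻¹·s⁻².
  So Pa⁻¹ = kg⁻¹·m·s².
  Gy = J/kg (absorbed dose = energy per mass),
      = m²·s⁻².
  So Gy⁻² = m⁻⁴·s⁴.
  lx = lm/m² (illuminance = luminous flux per area),
      = m⁻²·cd.
  So lx² = m⁻⁴·cd².
  Combining: cd·Pa⁻¹·Gy⁻²·lx²·m⁻³ = cd · (kg⁻¹·m·s²) · (m⁻⁴·s⁴) · (m⁻⁴·cd²) · m⁻³ = kg⁻¹·m⁻¹⁰·s⁶·cd³.
Both reduce to kg⁻¹·m⁻¹⁰·s⁶·cd³.

Yes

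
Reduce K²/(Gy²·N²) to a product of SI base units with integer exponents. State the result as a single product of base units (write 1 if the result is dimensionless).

kg⁻²·m⁻⁶·s⁸·K²

Gy = J/kg (absorbed dose = energy per mass),
    = m²·s⁻².
So Gy⁻² = m⁻⁴·s⁴.
N = kg·m/s² = kg·m·s⁻² (force = mass × acceleration).
So N⁻² = kg⁻²·m⁻²·s⁴.
Combining: Gy⁻²·K²·N⁻² = (m⁻⁴·s⁴) · K² · (kg⁻²·m⁻²·s⁴) = kg⁻²·m⁻⁶·s⁸·K².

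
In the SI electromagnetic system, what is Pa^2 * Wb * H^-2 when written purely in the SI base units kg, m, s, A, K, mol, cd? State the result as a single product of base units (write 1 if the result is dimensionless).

Pa = N/m² (pressure = force per area),
    = kg·m⁻¹·s⁻².
So Pa² = kg²·m⁻²·s⁻⁴.
Wb = V·s (flux: a volt is a weber per second),
    = kg·m²·s⁻²·A⁻¹.
H = Wb/A (inductance = flux per current),
    = kg·m²·s⁻²·A⁻².
So H⁻² = kg⁻²·m⁻⁴·s⁴·A⁴.
Combining: Pa²·Wb·H⁻² = (kg²·m⁻²·s⁻⁴) · (kg·m²·s⁻²·A⁻¹) · (kg⁻²·m⁻⁴·s⁴·A⁴) = kg·m⁻⁴·s⁻²·A³.

kg·m⁻⁴·s⁻²·A³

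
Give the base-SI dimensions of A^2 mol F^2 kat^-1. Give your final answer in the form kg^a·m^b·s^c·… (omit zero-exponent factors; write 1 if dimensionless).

F = C/V (capacitance = charge per voltage),
    = A·s/(kg·m²·s⁻³·A⁻¹) (substituting C and V),
    = kg⁻¹·m⁻²·s⁴·A².
So F² = kg⁻²·m⁻⁴·s⁸·A⁴.
kat = mol/s = s⁻¹·mol (catalytic activity).
So kat⁻¹ = s·mol⁻¹.
Combining: A²·mol·F²·kat⁻¹ = A² · mol · (kg⁻²·m⁻⁴·s⁸·A⁴) · (s·mol⁻¹) = kg⁻²·m⁻⁴·s⁹·A⁶.

kg⁻²·m⁻⁴·s⁹·A⁶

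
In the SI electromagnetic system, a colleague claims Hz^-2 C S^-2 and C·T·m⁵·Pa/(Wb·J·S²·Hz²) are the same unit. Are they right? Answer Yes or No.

Yes

Left side:
  Hz = 1/s = s⁻¹ (frequency is cycles per second).
  So Hz⁻² = s².
  C = A·s = s·A (charge = current × time).
  S = 1/Ω (conductance is reciprocal resistance),
      = kg⁻¹·m⁻²·s³·A².
  So S⁻² = kg²·m⁴·s⁻⁶·A⁻⁴.
  Combining: Hz⁻²·C·S⁻² = s² · (s·A) · (kg²·m⁴·s⁻⁶·A⁻⁴) = kg²·m⁴·s⁻³·A⁻³.
Right side:
  Wb = V·s (flux: a volt is a weber per second),
      = kg·m²·s⁻²·A⁻¹.
  So Wb⁻¹ = kg⁻¹·m⁻²·s²·A.
  C = A·s = s·A (charge = current × time).
  T = Wb/m² (flux density = flux per area),
      = kg·s⁻²·A⁻¹.
  J = N·m (work = force × distance),
      = kg·m²·s⁻².
  So J⁻¹ = kg⁻¹·m⁻²·s².
  Pa = N/m² (pressure = force per area),
      = kg·m⁻¹·s⁻².
  S = 1/Ω (conductance is reciprocal resistance),
      = kg⁻¹·m⁻²·s³·A².
  So S⁻² = kg²·m⁴·s⁻⁶·A⁻⁴.
  Hz = 1/s = s⁻¹ (frequency is cycles per second).
  So Hz⁻² = s².
  Combining: Wb⁻¹·C·T·m⁵·J⁻¹·Pa·S⁻²·Hz⁻² = (kg⁻¹·m⁻²·s²·A) · (s·A) · (kg·s⁻²·A⁻¹) · m⁵ · (kg⁻¹·m⁻²·s²) · (kg·m⁻¹·s⁻²) · (kg²·m⁴·s⁻⁶·A⁻⁴) · s² = kg²·m⁴·s⁻³·A⁻³.
Both reduce to kg²·m⁴·s⁻³·A⁻³.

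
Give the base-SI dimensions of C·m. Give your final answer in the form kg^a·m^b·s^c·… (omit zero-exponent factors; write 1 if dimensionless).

C = s·A.
Combining: C·m = (s·A) · m = m·s·A.

m·s·A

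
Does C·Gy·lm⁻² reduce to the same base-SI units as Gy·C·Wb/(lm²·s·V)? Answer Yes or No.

Yes

Left side:
  C = A·s = s·A (charge = current × time).
  Gy = J/kg (absorbed dose = energy per mass),
      = m²·s⁻².
  lm = cd·sr = cd (luminous flux; sr is dimensionless).
  So lm⁻² = cd⁻².
  Combining: C·Gy·lm⁻² = (s·A) · (m²·s⁻²) · cd⁻² = m²·s⁻¹·A·cd⁻².
Right side:
  lm = cd·sr = cd (luminous flux; sr is dimensionless).
  So lm⁻² = cd⁻².
  Gy = J/kg (absorbed dose = energy per mass),
      = m²·s⁻².
  C = A·s = s·A (charge = current × time).
  Wb = V·s (flux: a volt is a weber per second),
      = kg·m²·s⁻²·A⁻¹.
  V = W/A (potential = power per current),
      = kg·m²·s⁻³·A⁻¹.
  So V⁻¹ = kg⁻¹·m⁻²·s³·A.
  Combining: lm⁻²·Gy·s⁻¹·C·Wb·V⁻¹ = cd⁻² · (m²·s⁻²) · s⁻¹ · (s·A) · (kg·m²·s⁻²·A⁻¹) · (kg⁻¹·m⁻²·s³·A) = m²·s⁻¹·A·cd⁻².
Both reduce to m²·s⁻¹·A·cd⁻².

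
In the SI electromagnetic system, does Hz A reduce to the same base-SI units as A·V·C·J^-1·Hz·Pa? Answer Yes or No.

No

Left side:
  Hz = s⁻¹.
  Combining: Hz·A = s⁻¹ · A = s⁻¹·A.
Right side:
  V = W/A (potential = power per current),
      = kg·m²·s⁻³·A⁻¹.
  C = A·s = s·A (charge = current × time).
  J = N·m (work = force × distance),
      = kg·m²·s⁻².
  So J⁻¹ = kg⁻¹·m⁻²·s².
  Hz = 1/s = s⁻¹ (frequency is cycles per second).
  Pa = N/m² (pressure = force per area),
      = kg·m⁻¹·s⁻².
  Combining: A·V·C·J⁻¹·Hz·Pa = A · (kg·m²·s⁻³·A⁻¹) · (s·A) · (kg⁻¹·m⁻²·s²) · s⁻¹ · (kg·m⁻¹·s⁻²) = kg·m⁻¹·s⁻³·A.
Left is s⁻¹·A; right is kg·m⁻¹·s⁻³·A — different.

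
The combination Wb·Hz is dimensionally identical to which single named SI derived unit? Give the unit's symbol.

Wb = V·s (flux: a volt is a weber per second),
    = kg·m²·s⁻²·A⁻¹.
Hz = 1/s = s⁻¹ (frequency is cycles per second).
Combining: Wb·Hz = (kg·m²·s⁻²·A⁻¹) · s⁻¹ = kg·m²·s⁻³·A⁻¹.
kg·m²·s⁻³·A⁻¹ is the base-SI form of the volt.

V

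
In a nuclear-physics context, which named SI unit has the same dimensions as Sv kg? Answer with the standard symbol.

J

Sv = J/kg (equivalent dose = energy per mass),
    = m²·s⁻².
Combining: Sv·kg = (m²·s⁻²) · kg = kg·m²·s⁻².
kg·m²·s⁻² is the base-SI form of the joule.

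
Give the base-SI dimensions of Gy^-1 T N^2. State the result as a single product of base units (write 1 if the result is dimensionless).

Gy = J/kg (absorbed dose = energy per mass),
    = m²·s⁻².
So Gy⁻¹ = m⁻²·s².
T = Wb/m² (flux density = flux per area),
    = kg·s⁻²·A⁻¹.
N = kg·m/s² = kg·m·s⁻² (force = mass × acceleration).
So N² = kg²·m²·s⁻⁴.
Combining: Gy⁻¹·T·N² = (m⁻²·s²) · (kg·s⁻²·A⁻¹) · (kg²·m²·s⁻⁴) = kg³·s⁻⁴·A⁻¹.

kg³·s⁻⁴·A⁻¹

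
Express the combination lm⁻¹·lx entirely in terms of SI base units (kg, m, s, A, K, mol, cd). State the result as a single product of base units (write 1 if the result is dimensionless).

lm = cd·sr = cd (luminous flux; sr is dimensionless).
So lm⁻¹ = cd⁻¹.
lx = lm/m² (illuminance = luminous flux per area),
    = m⁻²·cd.
Combining: lm⁻¹·lx = cd⁻¹ · (m⁻²·cd) = m⁻².

m⁻²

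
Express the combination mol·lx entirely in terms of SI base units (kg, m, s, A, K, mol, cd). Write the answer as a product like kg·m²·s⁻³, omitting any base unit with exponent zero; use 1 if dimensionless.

m⁻²·mol·cd

lx = lm/m² (illuminance = luminous flux per area),
    = m⁻²·cd.
Combining: mol·lx = mol · (m⁻²·cd) = m⁻²·mol·cd.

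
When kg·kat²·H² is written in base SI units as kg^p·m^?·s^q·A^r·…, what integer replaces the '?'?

4

kat = s⁻¹·mol.
So kat² = s⁻²·mol².
H = kg·m²·s⁻²·A⁻².
So H² = kg²·m⁴·s⁻⁴·A⁻⁴.
Combining: kg·kat²·H² = kg · (s⁻²·mol²) · (kg²·m⁴·s⁻⁴·A⁻⁴) = kg³·m⁴·s⁻⁶·A⁻⁴·mol².
The exponent of m is 4.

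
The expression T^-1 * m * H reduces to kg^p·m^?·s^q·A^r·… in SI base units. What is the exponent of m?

T = Wb/m² (flux density = flux per area),
    = kg·s⁻²·A⁻¹.
So T⁻¹ = kg⁻¹·s²·A.
H = Wb/A (inductance = flux per current),
    = kg·m²·s⁻²·A⁻².
Combining: T⁻¹·m·H = (kg⁻¹·s²·A) · m · (kg·m²·s⁻²·A⁻²) = m³·A⁻¹.
The exponent of m is 3.

3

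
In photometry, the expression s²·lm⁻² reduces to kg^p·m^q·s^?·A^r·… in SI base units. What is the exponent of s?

lm = cd·sr = cd (luminous flux; sr is dimensionless).
So lm⁻² = cd⁻².
Combining: s²·lm⁻² = s² · cd⁻² = s²·cd⁻².
The exponent of s is 2.

2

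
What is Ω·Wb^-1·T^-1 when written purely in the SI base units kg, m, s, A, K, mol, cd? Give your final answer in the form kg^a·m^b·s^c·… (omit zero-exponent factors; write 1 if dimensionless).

Ω = V/A (resistance = voltage per current),
    = kg·m²·s⁻³·A⁻².
Wb = V·s (flux: a volt is a weber per second),
    = kg·m²·s⁻²·A⁻¹.
So Wb⁻¹ = kg⁻¹·m⁻²·s²·A.
T = Wb/m² (flux density = flux per area),
    = kg·s⁻²·A⁻¹.
So T⁻¹ = kg⁻¹·s²·A.
Combining: Ω·Wb⁻¹·T⁻¹ = (kg·m²·s⁻³·A⁻²) · (kg⁻¹·m⁻²·s²·A) · (kg⁻¹·s²·A) = kg⁻¹·s.

kg⁻¹·s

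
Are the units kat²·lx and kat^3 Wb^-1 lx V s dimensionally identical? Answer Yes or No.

No

Left side:
  kat = s⁻¹·mol.
  So kat² = s⁻²·mol².
  lx = m⁻²·cd.
  Combining: kat²·lx = (s⁻²·mol²) · (m⁻²·cd) = m⁻²·s⁻²·mol²·cd.
Right side:
  kat = mol/s = s⁻¹·mol (catalytic activity).
  So kat³ = s⁻³·mol³.
  Wb = V·s (flux: a volt is a weber per second),
      = kg·m²·s⁻²·A⁻¹.
  So Wb⁻¹ = kg⁻¹·m⁻²·s²·A.
  lx = lm/m² (illuminance = luminous flux per area),
      = m⁻²·cd.
  V = W/A (potential = power per current),
      = kg·m²·s⁻³·A⁻¹.
  Combining: kat³·Wb⁻¹·lx·V·s = (s⁻³·mol³) · (kg⁻¹·m⁻²·s²·A) · (m⁻²·cd) · (kg·m²·s⁻³·A⁻¹) · s = m⁻²·s⁻³·mol³·cd.
Left is m⁻²·s⁻²·mol²·cd; right is m⁻²·s⁻³·mol³·cd — different.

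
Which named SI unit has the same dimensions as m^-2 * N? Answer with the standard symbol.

N = kg·m/s² = kg·m·s⁻² (force = mass × acceleration).
Combining: m⁻²·N = m⁻² · (kg·m·s⁻²) = kg·m⁻¹·s⁻².
kg·m⁻¹·s⁻² is the base-SI form of the pascal.

Pa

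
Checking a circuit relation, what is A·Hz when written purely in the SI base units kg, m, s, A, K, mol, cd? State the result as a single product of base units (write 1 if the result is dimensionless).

Hz = s⁻¹.
Combining: A·Hz = A · s⁻¹ = s⁻¹·A.

s⁻¹·A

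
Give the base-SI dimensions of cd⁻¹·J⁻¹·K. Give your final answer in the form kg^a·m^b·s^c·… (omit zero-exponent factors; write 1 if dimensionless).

J = N·m (work = force × distance),
    = kg·m²·s⁻².
So J⁻¹ = kg⁻¹·m⁻²·s².
Combining: cd⁻¹·J⁻¹·K = cd⁻¹ · (kg⁻¹·m⁻²·s²) · K = kg⁻¹·m⁻²·s²·K·cd⁻¹.

kg⁻¹·m⁻²·s²·K·cd⁻¹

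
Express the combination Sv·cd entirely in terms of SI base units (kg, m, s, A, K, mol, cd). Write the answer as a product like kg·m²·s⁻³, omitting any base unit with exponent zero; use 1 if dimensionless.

Sv = J/kg (equivalent dose = energy per mass),
    = m²·s⁻².
Combining: Sv·cd = (m²·s⁻²) · cd = m²·s⁻²·cd.

m²·s⁻²·cd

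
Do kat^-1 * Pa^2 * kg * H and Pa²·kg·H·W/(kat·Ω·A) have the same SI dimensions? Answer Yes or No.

Left side:
  kat = mol/s = s⁻¹·mol (catalytic activity).
  So kat⁻¹ = s·mol⁻¹.
  Pa = N/m² (pressure = force per area),
      = kg·m⁻¹·s⁻².
  So Pa² = kg²·m⁻²·s⁻⁴.
  H = Wb/A (inductance = flux per current),
      = kg·m²·s⁻²·A⁻².
  Combining: kat⁻¹·Pa²·kg·H = (s·mol⁻¹) · (kg²·m⁻²·s⁻⁴) · kg · (kg·m²·s⁻²·A⁻²) = kg⁴·s⁻⁵·A⁻²·mol⁻¹.
Right side:
  kat = s⁻¹·mol.
  So kat⁻¹ = s·mol⁻¹.
  Pa = kg·m⁻¹·s⁻².
  So Pa² = kg²·m⁻²·s⁻⁴.
  Ω = kg·m²·s⁻³·A⁻².
  So Ω⁻¹ = kg⁻¹·m⁻²·s³·A².
  H = kg·m²·s⁻²·A⁻².
  W = kg·m²·s⁻³.
  Combining: kat⁻¹·Pa²·kg·Ω⁻¹·A⁻¹·H·W = (s·mol⁻¹) · (kg²·m⁻²·s⁻⁴) · kg · (kg⁻¹·m⁻²·s³·A²) · A⁻¹ · (kg·m²·s⁻²·A⁻²) · (kg·m²·s⁻³) = kg⁴·s⁻⁵·A⁻¹·mol⁻¹.
Left is kg⁴·s⁻⁵·A⁻²·mol⁻¹; right is kg⁴·s⁻⁵·A⁻¹·mol⁻¹ — different.

No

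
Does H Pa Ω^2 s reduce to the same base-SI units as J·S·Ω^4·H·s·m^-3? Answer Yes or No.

No

Left side:
  H = kg·m²·s⁻²·A⁻².
  Pa = kg·m⁻¹·s⁻².
  Ω = kg·m²·s⁻³·A⁻².
  So Ω² = kg²·m⁴·s⁻⁶·A⁻⁴.
  Combining: H·Pa·Ω²·s = (kg·m²·s⁻²·A⁻²) · (kg·m⁻¹·s⁻²) · (kg²·m⁴·s⁻⁶·A⁻⁴) · s = kg⁴·m⁵·s⁻⁹·A⁻⁶.
Right side:
  J = kg·m²·s⁻².
  S = kg⁻¹·m⁻²·s³·A².
  Ω = kg·m²·s⁻³·A⁻².
  So Ω⁴ = kg⁴·m⁸·s⁻¹²·A⁻⁸.
  H = kg·m²·s⁻²·A⁻².
  Combining: J·S·Ω⁴·H·s·m⁻³ = (kg·m²·s⁻²) · (kg⁻¹·m⁻²·s³·A²) · (kg⁴·m⁸·s⁻¹²·A⁻⁸) · (kg·m²·s⁻²·A⁻²) · s · m⁻³ = kg⁵·m⁷·s⁻¹²·A⁻⁸.
Left is kg⁴·m⁵·s⁻⁹·A⁻⁶; right is kg⁵·m⁷·s⁻¹²·A⁻⁸ — different.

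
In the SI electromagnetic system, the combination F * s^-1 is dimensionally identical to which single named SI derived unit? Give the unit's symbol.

F = C/V (capacitance = charge per voltage),
    = A·s/(kg·m²·s⁻³·A⁻¹) (substituting C and V),
    = kg⁻¹·m⁻²·s⁴·A².
Combining: F·s⁻¹ = (kg⁻¹·m⁻²·s⁴·A²) · s⁻¹ = kg⁻¹·m⁻²·s³·A².
kg⁻¹·m⁻²·s³·A² is the base-SI form of the siemens.

S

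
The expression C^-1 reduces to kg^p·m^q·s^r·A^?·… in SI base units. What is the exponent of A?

-1

C = A·s = s·A (charge = current × time).
So C⁻¹ = s⁻¹·A⁻¹.
The exponent of A is -1.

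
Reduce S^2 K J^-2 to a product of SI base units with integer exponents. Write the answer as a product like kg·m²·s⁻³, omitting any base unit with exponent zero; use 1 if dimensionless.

kg⁻⁴·m⁻⁸·s¹⁰·A⁴·K

S = 1/Ω (conductance is reciprocal resistance),
    = kg⁻¹·m⁻²·s³·A².
So S² = kg⁻²·m⁻⁴·s⁶·A⁴.
J = N·m (work = force × distance),
    = kg·m²·s⁻².
So J⁻² = kg⁻²·m⁻⁴·s⁴.
Combining: S²·K·J⁻² = (kg⁻²·m⁻⁴·s⁶·A⁴) · K · (kg⁻²·m⁻⁴·s⁴) = kg⁻⁴·m⁻⁸·s¹⁰·A⁴·K.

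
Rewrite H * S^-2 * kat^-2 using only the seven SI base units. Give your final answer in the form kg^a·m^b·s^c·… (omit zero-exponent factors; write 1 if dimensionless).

kg³·m⁶·s⁻⁶·A⁻⁶·mol⁻²

H = Wb/A (inductance = flux per current),
    = kg·m²·s⁻²·A⁻².
S = 1/Ω (conductance is reciprocal resistance),
    = kg⁻¹·m⁻²·s³·A².
So S⁻² = kg²·m⁴·s⁻⁶·A⁻⁴.
kat = mol/s = s⁻¹·mol (catalytic activity).
So kat⁻² = s²·mol⁻².
Combining: H·S⁻²·kat⁻² = (kg·m²·s⁻²·A⁻²) · (kg²·m⁴·s⁻⁶·A⁻⁴) · (s²·mol⁻²) = kg³·m⁶·s⁻⁶·A⁻⁶·mol⁻².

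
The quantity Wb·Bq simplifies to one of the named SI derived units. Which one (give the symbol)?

Wb = kg·m²·s⁻²·A⁻¹.
Bq = s⁻¹.
Combining: Wb·Bq = (kg·m²·s⁻²·A⁻¹) · s⁻¹ = kg·m²·s⁻³·A⁻¹.
kg·m²·s⁻³·A⁻¹ is the base-SI form of the volt.

V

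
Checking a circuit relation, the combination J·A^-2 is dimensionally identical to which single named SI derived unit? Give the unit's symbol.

J = N·m (work = force × distance),
    = kg·m²·s⁻².
Combining: J·A⁻² = (kg·m²·s⁻²) · A⁻² = kg·m²·s⁻²·A⁻².
kg·m²·s⁻²·A⁻² is the base-SI form of the henry.

H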